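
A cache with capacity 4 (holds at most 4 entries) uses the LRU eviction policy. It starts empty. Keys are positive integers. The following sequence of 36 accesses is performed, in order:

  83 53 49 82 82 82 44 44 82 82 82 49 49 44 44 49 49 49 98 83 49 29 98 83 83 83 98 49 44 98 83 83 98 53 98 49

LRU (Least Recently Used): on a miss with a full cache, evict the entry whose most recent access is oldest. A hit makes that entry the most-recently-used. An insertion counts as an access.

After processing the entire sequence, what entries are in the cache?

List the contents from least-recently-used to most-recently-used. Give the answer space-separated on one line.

LRU simulation (capacity=4):
  1. access 83: MISS. Cache (LRU->MRU): [83]
  2. access 53: MISS. Cache (LRU->MRU): [83 53]
  3. access 49: MISS. Cache (LRU->MRU): [83 53 49]
  4. access 82: MISS. Cache (LRU->MRU): [83 53 49 82]
  5. access 82: HIT. Cache (LRU->MRU): [83 53 49 82]
  6. access 82: HIT. Cache (LRU->MRU): [83 53 49 82]
  7. access 44: MISS, evict 83. Cache (LRU->MRU): [53 49 82 44]
  8. access 44: HIT. Cache (LRU->MRU): [53 49 82 44]
  9. access 82: HIT. Cache (LRU->MRU): [53 49 44 82]
  10. access 82: HIT. Cache (LRU->MRU): [53 49 44 82]
  11. access 82: HIT. Cache (LRU->MRU): [53 49 44 82]
  12. access 49: HIT. Cache (LRU->MRU): [53 44 82 49]
  13. access 49: HIT. Cache (LRU->MRU): [53 44 82 49]
  14. access 44: HIT. Cache (LRU->MRU): [53 82 49 44]
  15. access 44: HIT. Cache (LRU->MRU): [53 82 49 44]
  16. access 49: HIT. Cache (LRU->MRU): [53 82 44 49]
  17. access 49: HIT. Cache (LRU->MRU): [53 82 44 49]
  18. access 49: HIT. Cache (LRU->MRU): [53 82 44 49]
  19. access 98: MISS, evict 53. Cache (LRU->MRU): [82 44 49 98]
  20. access 83: MISS, evict 82. Cache (LRU->MRU): [44 49 98 83]
  21. access 49: HIT. Cache (LRU->MRU): [44 98 83 49]
  22. access 29: MISS, evict 44. Cache (LRU->MRU): [98 83 49 29]
  23. access 98: HIT. Cache (LRU->MRU): [83 49 29 98]
  24. access 83: HIT. Cache (LRU->MRU): [49 29 98 83]
  25. access 83: HIT. Cache (LRU->MRU): [49 29 98 83]
  26. access 83: HIT. Cache (LRU->MRU): [49 29 98 83]
  27. access 98: HIT. Cache (LRU->MRU): [49 29 83 98]
  28. access 49: HIT. Cache (LRU->MRU): [29 83 98 49]
  29. access 44: MISS, evict 29. Cache (LRU->MRU): [83 98 49 44]
  30. access 98: HIT. Cache (LRU->MRU): [83 49 44 98]
  31. access 83: HIT. Cache (LRU->MRU): [49 44 98 83]
  32. access 83: HIT. Cache (LRU->MRU): [49 44 98 83]
  33. access 98: HIT. Cache (LRU->MRU): [49 44 83 98]
  34. access 53: MISS, evict 49. Cache (LRU->MRU): [44 83 98 53]
  35. access 98: HIT. Cache (LRU->MRU): [44 83 53 98]
  36. access 49: MISS, evict 44. Cache (LRU->MRU): [83 53 98 49]
Total: 25 hits, 11 misses, 7 evictions

Answer: 83 53 98 49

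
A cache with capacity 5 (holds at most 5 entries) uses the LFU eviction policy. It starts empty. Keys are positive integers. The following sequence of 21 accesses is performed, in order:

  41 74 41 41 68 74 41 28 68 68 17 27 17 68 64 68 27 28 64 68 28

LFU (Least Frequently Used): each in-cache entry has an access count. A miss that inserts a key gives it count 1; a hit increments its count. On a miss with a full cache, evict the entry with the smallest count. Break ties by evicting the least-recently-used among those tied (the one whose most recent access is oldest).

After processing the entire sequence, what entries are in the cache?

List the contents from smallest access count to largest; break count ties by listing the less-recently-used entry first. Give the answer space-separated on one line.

LFU simulation (capacity=5):
  1. access 41: MISS. Cache: [41(c=1)]
  2. access 74: MISS. Cache: [41(c=1) 74(c=1)]
  3. access 41: HIT, count now 2. Cache: [74(c=1) 41(c=2)]
  4. access 41: HIT, count now 3. Cache: [74(c=1) 41(c=3)]
  5. access 68: MISS. Cache: [74(c=1) 68(c=1) 41(c=3)]
  6. access 74: HIT, count now 2. Cache: [68(c=1) 74(c=2) 41(c=3)]
  7. access 41: HIT, count now 4. Cache: [68(c=1) 74(c=2) 41(c=4)]
  8. access 28: MISS. Cache: [68(c=1) 28(c=1) 74(c=2) 41(c=4)]
  9. access 68: HIT, count now 2. Cache: [28(c=1) 74(c=2) 68(c=2) 41(c=4)]
  10. access 68: HIT, count now 3. Cache: [28(c=1) 74(c=2) 68(c=3) 41(c=4)]
  11. access 17: MISS. Cache: [28(c=1) 17(c=1) 74(c=2) 68(c=3) 41(c=4)]
  12. access 27: MISS, evict 28(c=1). Cache: [17(c=1) 27(c=1) 74(c=2) 68(c=3) 41(c=4)]
  13. access 17: HIT, count now 2. Cache: [27(c=1) 74(c=2) 17(c=2) 68(c=3) 41(c=4)]
  14. access 68: HIT, count now 4. Cache: [27(c=1) 74(c=2) 17(c=2) 41(c=4) 68(c=4)]
  15. access 64: MISS, evict 27(c=1). Cache: [64(c=1) 74(c=2) 17(c=2) 41(c=4) 68(c=4)]
  16. access 68: HIT, count now 5. Cache: [64(c=1) 74(c=2) 17(c=2) 41(c=4) 68(c=5)]
  17. access 27: MISS, evict 64(c=1). Cache: [27(c=1) 74(c=2) 17(c=2) 41(c=4) 68(c=5)]
  18. access 28: MISS, evict 27(c=1). Cache: [28(c=1) 74(c=2) 17(c=2) 41(c=4) 68(c=5)]
  19. access 64: MISS, evict 28(c=1). Cache: [64(c=1) 74(c=2) 17(c=2) 41(c=4) 68(c=5)]
  20. access 68: HIT, count now 6. Cache: [64(c=1) 74(c=2) 17(c=2) 41(c=4) 68(c=6)]
  21. access 28: MISS, evict 64(c=1). Cache: [28(c=1) 74(c=2) 17(c=2) 41(c=4) 68(c=6)]
Total: 10 hits, 11 misses, 6 evictions

Answer: 28 74 17 41 68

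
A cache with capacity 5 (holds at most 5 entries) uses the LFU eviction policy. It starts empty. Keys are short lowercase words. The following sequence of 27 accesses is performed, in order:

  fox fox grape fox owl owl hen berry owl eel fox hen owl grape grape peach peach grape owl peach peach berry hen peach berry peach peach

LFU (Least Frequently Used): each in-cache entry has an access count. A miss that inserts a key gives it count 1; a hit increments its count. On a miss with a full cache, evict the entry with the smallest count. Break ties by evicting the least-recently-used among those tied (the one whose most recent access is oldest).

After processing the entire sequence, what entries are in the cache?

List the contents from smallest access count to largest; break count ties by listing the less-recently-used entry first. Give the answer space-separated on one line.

Answer: berry grape fox owl peach

Derivation:
LFU simulation (capacity=5):
  1. access fox: MISS. Cache: [fox(c=1)]
  2. access fox: HIT, count now 2. Cache: [fox(c=2)]
  3. access grape: MISS. Cache: [grape(c=1) fox(c=2)]
  4. access fox: HIT, count now 3. Cache: [grape(c=1) fox(c=3)]
  5. access owl: MISS. Cache: [grape(c=1) owl(c=1) fox(c=3)]
  6. access owl: HIT, count now 2. Cache: [grape(c=1) owl(c=2) fox(c=3)]
  7. access hen: MISS. Cache: [grape(c=1) hen(c=1) owl(c=2) fox(c=3)]
  8. access berry: MISS. Cache: [grape(c=1) hen(c=1) berry(c=1) owl(c=2) fox(c=3)]
  9. access owl: HIT, count now 3. Cache: [grape(c=1) hen(c=1) berry(c=1) fox(c=3) owl(c=3)]
  10. access eel: MISS, evict grape(c=1). Cache: [hen(c=1) berry(c=1) eel(c=1) fox(c=3) owl(c=3)]
  11. access fox: HIT, count now 4. Cache: [hen(c=1) berry(c=1) eel(c=1) owl(c=3) fox(c=4)]
  12. access hen: HIT, count now 2. Cache: [berry(c=1) eel(c=1) hen(c=2) owl(c=3) fox(c=4)]
  13. access owl: HIT, count now 4. Cache: [berry(c=1) eel(c=1) hen(c=2) fox(c=4) owl(c=4)]
  14. access grape: MISS, evict berry(c=1). Cache: [eel(c=1) grape(c=1) hen(c=2) fox(c=4) owl(c=4)]
  15. access grape: HIT, count now 2. Cache: [eel(c=1) hen(c=2) grape(c=2) fox(c=4) owl(c=4)]
  16. access peach: MISS, evict eel(c=1). Cache: [peach(c=1) hen(c=2) grape(c=2) fox(c=4) owl(c=4)]
  17. access peach: HIT, count now 2. Cache: [hen(c=2) grape(c=2) peach(c=2) fox(c=4) owl(c=4)]
  18. access grape: HIT, count now 3. Cache: [hen(c=2) peach(c=2) grape(c=3) fox(c=4) owl(c=4)]
  19. access owl: HIT, count now 5. Cache: [hen(c=2) peach(c=2) grape(c=3) fox(c=4) owl(c=5)]
  20. access peach: HIT, count now 3. Cache: [hen(c=2) grape(c=3) peach(c=3) fox(c=4) owl(c=5)]
  21. access peach: HIT, count now 4. Cache: [hen(c=2) grape(c=3) fox(c=4) peach(c=4) owl(c=5)]
  22. access berry: MISS, evict hen(c=2). Cache: [berry(c=1) grape(c=3) fox(c=4) peach(c=4) owl(c=5)]
  23. access hen: MISS, evict berry(c=1). Cache: [hen(c=1) grape(c=3) fox(c=4) peach(c=4) owl(c=5)]
  24. access peach: HIT, count now 5. Cache: [hen(c=1) grape(c=3) fox(c=4) owl(c=5) peach(c=5)]
  25. access berry: MISS, evict hen(c=1). Cache: [berry(c=1) grape(c=3) fox(c=4) owl(c=5) peach(c=5)]
  26. access peach: HIT, count now 6. Cache: [berry(c=1) grape(c=3) fox(c=4) owl(c=5) peach(c=6)]
  27. access peach: HIT, count now 7. Cache: [berry(c=1) grape(c=3) fox(c=4) owl(c=5) peach(c=7)]
Total: 16 hits, 11 misses, 6 evictions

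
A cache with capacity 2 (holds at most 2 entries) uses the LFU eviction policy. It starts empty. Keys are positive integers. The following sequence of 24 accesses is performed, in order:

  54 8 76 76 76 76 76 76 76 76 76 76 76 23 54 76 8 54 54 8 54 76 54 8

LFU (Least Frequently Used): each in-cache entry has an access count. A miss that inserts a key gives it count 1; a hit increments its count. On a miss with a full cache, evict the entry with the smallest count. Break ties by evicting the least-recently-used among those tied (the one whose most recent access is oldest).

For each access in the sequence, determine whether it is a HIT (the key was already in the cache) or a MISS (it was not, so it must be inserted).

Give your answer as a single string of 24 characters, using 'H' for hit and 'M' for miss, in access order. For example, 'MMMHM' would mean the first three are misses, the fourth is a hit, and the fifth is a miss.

LFU simulation (capacity=2):
  1. access 54: MISS. Cache: [54(c=1)]
  2. access 8: MISS. Cache: [54(c=1) 8(c=1)]
  3. access 76: MISS, evict 54(c=1). Cache: [8(c=1) 76(c=1)]
  4. access 76: HIT, count now 2. Cache: [8(c=1) 76(c=2)]
  5. access 76: HIT, count now 3. Cache: [8(c=1) 76(c=3)]
  6. access 76: HIT, count now 4. Cache: [8(c=1) 76(c=4)]
  7. access 76: HIT, count now 5. Cache: [8(c=1) 76(c=5)]
  8. access 76: HIT, count now 6. Cache: [8(c=1) 76(c=6)]
  9. access 76: HIT, count now 7. Cache: [8(c=1) 76(c=7)]
  10. access 76: HIT, count now 8. Cache: [8(c=1) 76(c=8)]
  11. access 76: HIT, count now 9. Cache: [8(c=1) 76(c=9)]
  12. access 76: HIT, count now 10. Cache: [8(c=1) 76(c=10)]
  13. access 76: HIT, count now 11. Cache: [8(c=1) 76(c=11)]
  14. access 23: MISS, evict 8(c=1). Cache: [23(c=1) 76(c=11)]
  15. access 54: MISS, evict 23(c=1). Cache: [54(c=1) 76(c=11)]
  16. access 76: HIT, count now 12. Cache: [54(c=1) 76(c=12)]
  17. access 8: MISS, evict 54(c=1). Cache: [8(c=1) 76(c=12)]
  18. access 54: MISS, evict 8(c=1). Cache: [54(c=1) 76(c=12)]
  19. access 54: HIT, count now 2. Cache: [54(c=2) 76(c=12)]
  20. access 8: MISS, evict 54(c=2). Cache: [8(c=1) 76(c=12)]
  21. access 54: MISS, evict 8(c=1). Cache: [54(c=1) 76(c=12)]
  22. access 76: HIT, count now 13. Cache: [54(c=1) 76(c=13)]
  23. access 54: HIT, count now 2. Cache: [54(c=2) 76(c=13)]
  24. access 8: MISS, evict 54(c=2). Cache: [8(c=1) 76(c=13)]
Total: 14 hits, 10 misses, 8 evictions

Answer: MMMHHHHHHHHHHMMHMMHMMHHM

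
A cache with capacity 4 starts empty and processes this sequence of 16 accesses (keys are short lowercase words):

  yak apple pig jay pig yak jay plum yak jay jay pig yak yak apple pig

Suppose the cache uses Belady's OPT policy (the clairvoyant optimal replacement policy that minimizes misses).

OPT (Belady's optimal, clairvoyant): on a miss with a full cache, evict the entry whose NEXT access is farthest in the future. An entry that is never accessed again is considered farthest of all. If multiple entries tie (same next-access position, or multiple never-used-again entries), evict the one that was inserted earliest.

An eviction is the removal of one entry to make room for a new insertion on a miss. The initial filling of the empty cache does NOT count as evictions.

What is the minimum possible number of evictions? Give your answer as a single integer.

Answer: 2

Derivation:
OPT (Belady) simulation (capacity=4):
  1. access yak: MISS. Cache: [yak]
  2. access apple: MISS. Cache: [yak apple]
  3. access pig: MISS. Cache: [yak apple pig]
  4. access jay: MISS. Cache: [yak apple pig jay]
  5. access pig: HIT. Next use of pig: step 12. Cache: [yak apple pig jay]
  6. access yak: HIT. Next use of yak: step 9. Cache: [yak apple pig jay]
  7. access jay: HIT. Next use of jay: step 10. Cache: [yak apple pig jay]
  8. access plum: MISS, evict apple (next use: step 15). Cache: [yak pig jay plum]
  9. access yak: HIT. Next use of yak: step 13. Cache: [yak pig jay plum]
  10. access jay: HIT. Next use of jay: step 11. Cache: [yak pig jay plum]
  11. access jay: HIT. Next use of jay: never. Cache: [yak pig jay plum]
  12. access pig: HIT. Next use of pig: step 16. Cache: [yak pig jay plum]
  13. access yak: HIT. Next use of yak: step 14. Cache: [yak pig jay plum]
  14. access yak: HIT. Next use of yak: never. Cache: [yak pig jay plum]
  15. access apple: MISS, evict yak (next use: never). Cache: [pig jay plum apple]
  16. access pig: HIT. Next use of pig: never. Cache: [pig jay plum apple]
Total: 10 hits, 6 misses, 2 evictions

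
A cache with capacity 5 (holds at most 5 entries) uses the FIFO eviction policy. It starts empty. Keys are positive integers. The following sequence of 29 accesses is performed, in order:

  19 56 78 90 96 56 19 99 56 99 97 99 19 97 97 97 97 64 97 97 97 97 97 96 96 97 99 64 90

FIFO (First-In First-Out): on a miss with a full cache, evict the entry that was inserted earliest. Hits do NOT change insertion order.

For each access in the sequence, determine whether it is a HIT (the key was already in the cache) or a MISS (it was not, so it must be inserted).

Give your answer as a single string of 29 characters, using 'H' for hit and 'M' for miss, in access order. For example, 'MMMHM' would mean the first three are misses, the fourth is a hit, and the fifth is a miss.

Answer: MMMMMHHMHHMHMHHHHMHHHHHHHHHHM

Derivation:
FIFO simulation (capacity=5):
  1. access 19: MISS. Cache (old->new): [19]
  2. access 56: MISS. Cache (old->new): [19 56]
  3. access 78: MISS. Cache (old->new): [19 56 78]
  4. access 90: MISS. Cache (old->new): [19 56 78 90]
  5. access 96: MISS. Cache (old->new): [19 56 78 90 96]
  6. access 56: HIT. Cache (old->new): [19 56 78 90 96]
  7. access 19: HIT. Cache (old->new): [19 56 78 90 96]
  8. access 99: MISS, evict 19. Cache (old->new): [56 78 90 96 99]
  9. access 56: HIT. Cache (old->new): [56 78 90 96 99]
  10. access 99: HIT. Cache (old->new): [56 78 90 96 99]
  11. access 97: MISS, evict 56. Cache (old->new): [78 90 96 99 97]
  12. access 99: HIT. Cache (old->new): [78 90 96 99 97]
  13. access 19: MISS, evict 78. Cache (old->new): [90 96 99 97 19]
  14. access 97: HIT. Cache (old->new): [90 96 99 97 19]
  15. access 97: HIT. Cache (old->new): [90 96 99 97 19]
  16. access 97: HIT. Cache (old->new): [90 96 99 97 19]
  17. access 97: HIT. Cache (old->new): [90 96 99 97 19]
  18. access 64: MISS, evict 90. Cache (old->new): [96 99 97 19 64]
  19. access 97: HIT. Cache (old->new): [96 99 97 19 64]
  20. access 97: HIT. Cache (old->new): [96 99 97 19 64]
  21. access 97: HIT. Cache (old->new): [96 99 97 19 64]
  22. access 97: HIT. Cache (old->new): [96 99 97 19 64]
  23. access 97: HIT. Cache (old->new): [96 99 97 19 64]
  24. access 96: HIT. Cache (old->new): [96 99 97 19 64]
  25. access 96: HIT. Cache (old->new): [96 99 97 19 64]
  26. access 97: HIT. Cache (old->new): [96 99 97 19 64]
  27. access 99: HIT. Cache (old->new): [96 99 97 19 64]
  28. access 64: HIT. Cache (old->new): [96 99 97 19 64]
  29. access 90: MISS, evict 96. Cache (old->new): [99 97 19 64 90]
Total: 19 hits, 10 misses, 5 evictions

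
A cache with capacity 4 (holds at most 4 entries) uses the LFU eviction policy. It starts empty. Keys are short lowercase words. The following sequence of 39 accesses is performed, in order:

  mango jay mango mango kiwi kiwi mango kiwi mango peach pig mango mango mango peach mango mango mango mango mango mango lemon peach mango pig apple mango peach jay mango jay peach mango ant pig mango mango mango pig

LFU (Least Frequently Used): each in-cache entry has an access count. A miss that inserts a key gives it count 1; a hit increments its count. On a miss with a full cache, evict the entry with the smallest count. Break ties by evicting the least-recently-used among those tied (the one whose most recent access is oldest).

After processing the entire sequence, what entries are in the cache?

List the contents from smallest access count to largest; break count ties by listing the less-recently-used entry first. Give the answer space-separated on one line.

LFU simulation (capacity=4):
  1. access mango: MISS. Cache: [mango(c=1)]
  2. access jay: MISS. Cache: [mango(c=1) jay(c=1)]
  3. access mango: HIT, count now 2. Cache: [jay(c=1) mango(c=2)]
  4. access mango: HIT, count now 3. Cache: [jay(c=1) mango(c=3)]
  5. access kiwi: MISS. Cache: [jay(c=1) kiwi(c=1) mango(c=3)]
  6. access kiwi: HIT, count now 2. Cache: [jay(c=1) kiwi(c=2) mango(c=3)]
  7. access mango: HIT, count now 4. Cache: [jay(c=1) kiwi(c=2) mango(c=4)]
  8. access kiwi: HIT, count now 3. Cache: [jay(c=1) kiwi(c=3) mango(c=4)]
  9. access mango: HIT, count now 5. Cache: [jay(c=1) kiwi(c=3) mango(c=5)]
  10. access peach: MISS. Cache: [jay(c=1) peach(c=1) kiwi(c=3) mango(c=5)]
  11. access pig: MISS, evict jay(c=1). Cache: [peach(c=1) pig(c=1) kiwi(c=3) mango(c=5)]
  12. access mango: HIT, count now 6. Cache: [peach(c=1) pig(c=1) kiwi(c=3) mango(c=6)]
  13. access mango: HIT, count now 7. Cache: [peach(c=1) pig(c=1) kiwi(c=3) mango(c=7)]
  14. access mango: HIT, count now 8. Cache: [peach(c=1) pig(c=1) kiwi(c=3) mango(c=8)]
  15. access peach: HIT, count now 2. Cache: [pig(c=1) peach(c=2) kiwi(c=3) mango(c=8)]
  16. access mango: HIT, count now 9. Cache: [pig(c=1) peach(c=2) kiwi(c=3) mango(c=9)]
  17. access mango: HIT, count now 10. Cache: [pig(c=1) peach(c=2) kiwi(c=3) mango(c=10)]
  18. access mango: HIT, count now 11. Cache: [pig(c=1) peach(c=2) kiwi(c=3) mango(c=11)]
  19. access mango: HIT, count now 12. Cache: [pig(c=1) peach(c=2) kiwi(c=3) mango(c=12)]
  20. access mango: HIT, count now 13. Cache: [pig(c=1) peach(c=2) kiwi(c=3) mango(c=13)]
  21. access mango: HIT, count now 14. Cache: [pig(c=1) peach(c=2) kiwi(c=3) mango(c=14)]
  22. access lemon: MISS, evict pig(c=1). Cache: [lemon(c=1) peach(c=2) kiwi(c=3) mango(c=14)]
  23. access peach: HIT, count now 3. Cache: [lemon(c=1) kiwi(c=3) peach(c=3) mango(c=14)]
  24. access mango: HIT, count now 15. Cache: [lemon(c=1) kiwi(c=3) peach(c=3) mango(c=15)]
  25. access pig: MISS, evict lemon(c=1). Cache: [pig(c=1) kiwi(c=3) peach(c=3) mango(c=15)]
  26. access apple: MISS, evict pig(c=1). Cache: [apple(c=1) kiwi(c=3) peach(c=3) mango(c=15)]
  27. access mango: HIT, count now 16. Cache: [apple(c=1) kiwi(c=3) peach(c=3) mango(c=16)]
  28. access peach: HIT, count now 4. Cache: [apple(c=1) kiwi(c=3) peach(c=4) mango(c=16)]
  29. access jay: MISS, evict apple(c=1). Cache: [jay(c=1) kiwi(c=3) peach(c=4) mango(c=16)]
  30. access mango: HIT, count now 17. Cache: [jay(c=1) kiwi(c=3) peach(c=4) mango(c=17)]
  31. access jay: HIT, count now 2. Cache: [jay(c=2) kiwi(c=3) peach(c=4) mango(c=17)]
  32. access peach: HIT, count now 5. Cache: [jay(c=2) kiwi(c=3) peach(c=5) mango(c=17)]
  33. access mango: HIT, count now 18. Cache: [jay(c=2) kiwi(c=3) peach(c=5) mango(c=18)]
  34. access ant: MISS, evict jay(c=2). Cache: [ant(c=1) kiwi(c=3) peach(c=5) mango(c=18)]
  35. access pig: MISS, evict ant(c=1). Cache: [pig(c=1) kiwi(c=3) peach(c=5) mango(c=18)]
  36. access mango: HIT, count now 19. Cache: [pig(c=1) kiwi(c=3) peach(c=5) mango(c=19)]
  37. access mango: HIT, count now 20. Cache: [pig(c=1) kiwi(c=3) peach(c=5) mango(c=20)]
  38. access mango: HIT, count now 21. Cache: [pig(c=1) kiwi(c=3) peach(c=5) mango(c=21)]
  39. access pig: HIT, count now 2. Cache: [pig(c=2) kiwi(c=3) peach(c=5) mango(c=21)]
Total: 28 hits, 11 misses, 7 evictions

Answer: pig kiwi peach mango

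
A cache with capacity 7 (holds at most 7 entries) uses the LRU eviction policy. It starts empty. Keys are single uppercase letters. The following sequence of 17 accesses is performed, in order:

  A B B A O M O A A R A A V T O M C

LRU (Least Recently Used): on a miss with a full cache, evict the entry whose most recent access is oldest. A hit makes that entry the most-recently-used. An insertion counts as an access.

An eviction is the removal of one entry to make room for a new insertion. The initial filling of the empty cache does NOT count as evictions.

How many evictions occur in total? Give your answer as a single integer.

LRU simulation (capacity=7):
  1. access A: MISS. Cache (LRU->MRU): [A]
  2. access B: MISS. Cache (LRU->MRU): [A B]
  3. access B: HIT. Cache (LRU->MRU): [A B]
  4. access A: HIT. Cache (LRU->MRU): [B A]
  5. access O: MISS. Cache (LRU->MRU): [B A O]
  6. access M: MISS. Cache (LRU->MRU): [B A O M]
  7. access O: HIT. Cache (LRU->MRU): [B A M O]
  8. access A: HIT. Cache (LRU->MRU): [B M O A]
  9. access A: HIT. Cache (LRU->MRU): [B M O A]
  10. access R: MISS. Cache (LRU->MRU): [B M O A R]
  11. access A: HIT. Cache (LRU->MRU): [B M O R A]
  12. access A: HIT. Cache (LRU->MRU): [B M O R A]
  13. access V: MISS. Cache (LRU->MRU): [B M O R A V]
  14. access T: MISS. Cache (LRU->MRU): [B M O R A V T]
  15. access O: HIT. Cache (LRU->MRU): [B M R A V T O]
  16. access M: HIT. Cache (LRU->MRU): [B R A V T O M]
  17. access C: MISS, evict B. Cache (LRU->MRU): [R A V T O M C]
Total: 9 hits, 8 misses, 1 evictions

Answer: 1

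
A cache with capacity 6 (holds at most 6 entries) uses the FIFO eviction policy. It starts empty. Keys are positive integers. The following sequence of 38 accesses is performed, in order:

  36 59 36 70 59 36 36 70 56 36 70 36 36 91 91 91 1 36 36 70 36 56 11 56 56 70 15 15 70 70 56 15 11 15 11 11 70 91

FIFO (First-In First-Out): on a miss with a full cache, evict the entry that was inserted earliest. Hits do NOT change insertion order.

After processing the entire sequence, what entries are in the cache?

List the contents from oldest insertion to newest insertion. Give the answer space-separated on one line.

FIFO simulation (capacity=6):
  1. access 36: MISS. Cache (old->new): [36]
  2. access 59: MISS. Cache (old->new): [36 59]
  3. access 36: HIT. Cache (old->new): [36 59]
  4. access 70: MISS. Cache (old->new): [36 59 70]
  5. access 59: HIT. Cache (old->new): [36 59 70]
  6. access 36: HIT. Cache (old->new): [36 59 70]
  7. access 36: HIT. Cache (old->new): [36 59 70]
  8. access 70: HIT. Cache (old->new): [36 59 70]
  9. access 56: MISS. Cache (old->new): [36 59 70 56]
  10. access 36: HIT. Cache (old->new): [36 59 70 56]
  11. access 70: HIT. Cache (old->new): [36 59 70 56]
  12. access 36: HIT. Cache (old->new): [36 59 70 56]
  13. access 36: HIT. Cache (old->new): [36 59 70 56]
  14. access 91: MISS. Cache (old->new): [36 59 70 56 91]
  15. access 91: HIT. Cache (old->new): [36 59 70 56 91]
  16. access 91: HIT. Cache (old->new): [36 59 70 56 91]
  17. access 1: MISS. Cache (old->new): [36 59 70 56 91 1]
  18. access 36: HIT. Cache (old->new): [36 59 70 56 91 1]
  19. access 36: HIT. Cache (old->new): [36 59 70 56 91 1]
  20. access 70: HIT. Cache (old->new): [36 59 70 56 91 1]
  21. access 36: HIT. Cache (old->new): [36 59 70 56 91 1]
  22. access 56: HIT. Cache (old->new): [36 59 70 56 91 1]
  23. access 11: MISS, evict 36. Cache (old->new): [59 70 56 91 1 11]
  24. access 56: HIT. Cache (old->new): [59 70 56 91 1 11]
  25. access 56: HIT. Cache (old->new): [59 70 56 91 1 11]
  26. access 70: HIT. Cache (old->new): [59 70 56 91 1 11]
  27. access 15: MISS, evict 59. Cache (old->new): [70 56 91 1 11 15]
  28. access 15: HIT. Cache (old->new): [70 56 91 1 11 15]
  29. access 70: HIT. Cache (old->new): [70 56 91 1 11 15]
  30. access 70: HIT. Cache (old->new): [70 56 91 1 11 15]
  31. access 56: HIT. Cache (old->new): [70 56 91 1 11 15]
  32. access 15: HIT. Cache (old->new): [70 56 91 1 11 15]
  33. access 11: HIT. Cache (old->new): [70 56 91 1 11 15]
  34. access 15: HIT. Cache (old->new): [70 56 91 1 11 15]
  35. access 11: HIT. Cache (old->new): [70 56 91 1 11 15]
  36. access 11: HIT. Cache (old->new): [70 56 91 1 11 15]
  37. access 70: HIT. Cache (old->new): [70 56 91 1 11 15]
  38. access 91: HIT. Cache (old->new): [70 56 91 1 11 15]
Total: 30 hits, 8 misses, 2 evictions

Answer: 70 56 91 1 11 15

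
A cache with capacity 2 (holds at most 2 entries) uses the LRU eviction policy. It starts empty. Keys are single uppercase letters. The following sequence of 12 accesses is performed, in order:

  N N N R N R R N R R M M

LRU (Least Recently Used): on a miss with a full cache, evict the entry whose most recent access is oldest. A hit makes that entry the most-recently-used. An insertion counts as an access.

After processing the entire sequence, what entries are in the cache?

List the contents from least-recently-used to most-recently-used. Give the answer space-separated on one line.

LRU simulation (capacity=2):
  1. access N: MISS. Cache (LRU->MRU): [N]
  2. access N: HIT. Cache (LRU->MRU): [N]
  3. access N: HIT. Cache (LRU->MRU): [N]
  4. access R: MISS. Cache (LRU->MRU): [N R]
  5. access N: HIT. Cache (LRU->MRU): [R N]
  6. access R: HIT. Cache (LRU->MRU): [N R]
  7. access R: HIT. Cache (LRU->MRU): [N R]
  8. access N: HIT. Cache (LRU->MRU): [R N]
  9. access R: HIT. Cache (LRU->MRU): [N R]
  10. access R: HIT. Cache (LRU->MRU): [N R]
  11. access M: MISS, evict N. Cache (LRU->MRU): [R M]
  12. access M: HIT. Cache (LRU->MRU): [R M]
Total: 9 hits, 3 misses, 1 evictions

Answer: R M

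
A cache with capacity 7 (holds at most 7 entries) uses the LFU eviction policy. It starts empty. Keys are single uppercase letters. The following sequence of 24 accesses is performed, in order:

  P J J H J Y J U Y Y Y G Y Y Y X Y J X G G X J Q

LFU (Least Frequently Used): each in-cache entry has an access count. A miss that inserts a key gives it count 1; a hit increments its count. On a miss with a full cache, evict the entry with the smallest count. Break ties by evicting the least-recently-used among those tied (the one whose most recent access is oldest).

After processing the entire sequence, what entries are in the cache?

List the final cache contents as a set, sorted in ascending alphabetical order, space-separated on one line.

LFU simulation (capacity=7):
  1. access P: MISS. Cache: [P(c=1)]
  2. access J: MISS. Cache: [P(c=1) J(c=1)]
  3. access J: HIT, count now 2. Cache: [P(c=1) J(c=2)]
  4. access H: MISS. Cache: [P(c=1) H(c=1) J(c=2)]
  5. access J: HIT, count now 3. Cache: [P(c=1) H(c=1) J(c=3)]
  6. access Y: MISS. Cache: [P(c=1) H(c=1) Y(c=1) J(c=3)]
  7. access J: HIT, count now 4. Cache: [P(c=1) H(c=1) Y(c=1) J(c=4)]
  8. access U: MISS. Cache: [P(c=1) H(c=1) Y(c=1) U(c=1) J(c=4)]
  9. access Y: HIT, count now 2. Cache: [P(c=1) H(c=1) U(c=1) Y(c=2) J(c=4)]
  10. access Y: HIT, count now 3. Cache: [P(c=1) H(c=1) U(c=1) Y(c=3) J(c=4)]
  11. access Y: HIT, count now 4. Cache: [P(c=1) H(c=1) U(c=1) J(c=4) Y(c=4)]
  12. access G: MISS. Cache: [P(c=1) H(c=1) U(c=1) G(c=1) J(c=4) Y(c=4)]
  13. access Y: HIT, count now 5. Cache: [P(c=1) H(c=1) U(c=1) G(c=1) J(c=4) Y(c=5)]
  14. access Y: HIT, count now 6. Cache: [P(c=1) H(c=1) U(c=1) G(c=1) J(c=4) Y(c=6)]
  15. access Y: HIT, count now 7. Cache: [P(c=1) H(c=1) U(c=1) G(c=1) J(c=4) Y(c=7)]
  16. access X: MISS. Cache: [P(c=1) H(c=1) U(c=1) G(c=1) X(c=1) J(c=4) Y(c=7)]
  17. access Y: HIT, count now 8. Cache: [P(c=1) H(c=1) U(c=1) G(c=1) X(c=1) J(c=4) Y(c=8)]
  18. access J: HIT, count now 5. Cache: [P(c=1) H(c=1) U(c=1) G(c=1) X(c=1) J(c=5) Y(c=8)]
  19. access X: HIT, count now 2. Cache: [P(c=1) H(c=1) U(c=1) G(c=1) X(c=2) J(c=5) Y(c=8)]
  20. access G: HIT, count now 2. Cache: [P(c=1) H(c=1) U(c=1) X(c=2) G(c=2) J(c=5) Y(c=8)]
  21. access G: HIT, count now 3. Cache: [P(c=1) H(c=1) U(c=1) X(c=2) G(c=3) J(c=5) Y(c=8)]
  22. access X: HIT, count now 3. Cache: [P(c=1) H(c=1) U(c=1) G(c=3) X(c=3) J(c=5) Y(c=8)]
  23. access J: HIT, count now 6. Cache: [P(c=1) H(c=1) U(c=1) G(c=3) X(c=3) J(c=6) Y(c=8)]
  24. access Q: MISS, evict P(c=1). Cache: [H(c=1) U(c=1) Q(c=1) G(c=3) X(c=3) J(c=6) Y(c=8)]
Total: 16 hits, 8 misses, 1 evictions

Answer: G H J Q U X Y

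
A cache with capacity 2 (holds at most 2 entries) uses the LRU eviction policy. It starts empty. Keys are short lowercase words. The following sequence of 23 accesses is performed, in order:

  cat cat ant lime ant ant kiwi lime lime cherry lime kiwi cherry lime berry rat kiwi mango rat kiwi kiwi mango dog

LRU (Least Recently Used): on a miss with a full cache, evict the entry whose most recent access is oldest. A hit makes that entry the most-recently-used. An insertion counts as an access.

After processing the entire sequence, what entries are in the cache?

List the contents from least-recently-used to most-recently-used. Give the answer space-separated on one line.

Answer: mango dog

Derivation:
LRU simulation (capacity=2):
  1. access cat: MISS. Cache (LRU->MRU): [cat]
  2. access cat: HIT. Cache (LRU->MRU): [cat]
  3. access ant: MISS. Cache (LRU->MRU): [cat ant]
  4. access lime: MISS, evict cat. Cache (LRU->MRU): [ant lime]
  5. access ant: HIT. Cache (LRU->MRU): [lime ant]
  6. access ant: HIT. Cache (LRU->MRU): [lime ant]
  7. access kiwi: MISS, evict lime. Cache (LRU->MRU): [ant kiwi]
  8. access lime: MISS, evict ant. Cache (LRU->MRU): [kiwi lime]
  9. access lime: HIT. Cache (LRU->MRU): [kiwi lime]
  10. access cherry: MISS, evict kiwi. Cache (LRU->MRU): [lime cherry]
  11. access lime: HIT. Cache (LRU->MRU): [cherry lime]
  12. access kiwi: MISS, evict cherry. Cache (LRU->MRU): [lime kiwi]
  13. access cherry: MISS, evict lime. Cache (LRU->MRU): [kiwi cherry]
  14. access lime: MISS, evict kiwi. Cache (LRU->MRU): [cherry lime]
  15. access berry: MISS, evict cherry. Cache (LRU->MRU): [lime berry]
  16. access rat: MISS, evict lime. Cache (LRU->MRU): [berry rat]
  17. access kiwi: MISS, evict berry. Cache (LRU->MRU): [rat kiwi]
  18. access mango: MISS, evict rat. Cache (LRU->MRU): [kiwi mango]
  19. access rat: MISS, evict kiwi. Cache (LRU->MRU): [mango rat]
  20. access kiwi: MISS, evict mango. Cache (LRU->MRU): [rat kiwi]
  21. access kiwi: HIT. Cache (LRU->MRU): [rat kiwi]
  22. access mango: MISS, evict rat. Cache (LRU->MRU): [kiwi mango]
  23. access dog: MISS, evict kiwi. Cache (LRU->MRU): [mango dog]
Total: 6 hits, 17 misses, 15 evictions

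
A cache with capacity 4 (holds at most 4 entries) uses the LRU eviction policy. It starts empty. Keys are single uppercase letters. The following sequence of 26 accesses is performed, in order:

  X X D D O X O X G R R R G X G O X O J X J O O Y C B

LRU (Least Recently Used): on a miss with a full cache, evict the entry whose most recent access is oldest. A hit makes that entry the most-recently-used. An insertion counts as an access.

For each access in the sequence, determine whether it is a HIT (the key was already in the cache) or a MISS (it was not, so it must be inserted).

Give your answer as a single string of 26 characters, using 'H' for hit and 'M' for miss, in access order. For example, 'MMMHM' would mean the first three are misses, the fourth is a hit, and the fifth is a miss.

LRU simulation (capacity=4):
  1. access X: MISS. Cache (LRU->MRU): [X]
  2. access X: HIT. Cache (LRU->MRU): [X]
  3. access D: MISS. Cache (LRU->MRU): [X D]
  4. access D: HIT. Cache (LRU->MRU): [X D]
  5. access O: MISS. Cache (LRU->MRU): [X D O]
  6. access X: HIT. Cache (LRU->MRU): [D O X]
  7. access O: HIT. Cache (LRU->MRU): [D X O]
  8. access X: HIT. Cache (LRU->MRU): [D O X]
  9. access G: MISS. Cache (LRU->MRU): [D O X G]
  10. access R: MISS, evict D. Cache (LRU->MRU): [O X G R]
  11. access R: HIT. Cache (LRU->MRU): [O X G R]
  12. access R: HIT. Cache (LRU->MRU): [O X G R]
  13. access G: HIT. Cache (LRU->MRU): [O X R G]
  14. access X: HIT. Cache (LRU->MRU): [O R G X]
  15. access G: HIT. Cache (LRU->MRU): [O R X G]
  16. access O: HIT. Cache (LRU->MRU): [R X G O]
  17. access X: HIT. Cache (LRU->MRU): [R G O X]
  18. access O: HIT. Cache (LRU->MRU): [R G X O]
  19. access J: MISS, evict R. Cache (LRU->MRU): [G X O J]
  20. access X: HIT. Cache (LRU->MRU): [G O J X]
  21. access J: HIT. Cache (LRU->MRU): [G O X J]
  22. access O: HIT. Cache (LRU->MRU): [G X J O]
  23. access O: HIT. Cache (LRU->MRU): [G X J O]
  24. access Y: MISS, evict G. Cache (LRU->MRU): [X J O Y]
  25. access C: MISS, evict X. Cache (LRU->MRU): [J O Y C]
  26. access B: MISS, evict J. Cache (LRU->MRU): [O Y C B]
Total: 17 hits, 9 misses, 5 evictions

Answer: MHMHMHHHMMHHHHHHHHMHHHHMMM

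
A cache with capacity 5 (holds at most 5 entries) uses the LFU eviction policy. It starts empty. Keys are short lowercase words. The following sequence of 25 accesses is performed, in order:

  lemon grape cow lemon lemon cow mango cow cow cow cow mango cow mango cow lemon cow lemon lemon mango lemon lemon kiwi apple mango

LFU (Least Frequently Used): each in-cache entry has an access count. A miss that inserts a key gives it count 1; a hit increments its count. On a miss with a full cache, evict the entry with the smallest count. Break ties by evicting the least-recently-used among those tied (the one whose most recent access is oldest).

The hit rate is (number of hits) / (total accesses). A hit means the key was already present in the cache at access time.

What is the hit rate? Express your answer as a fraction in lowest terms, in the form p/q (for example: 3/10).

LFU simulation (capacity=5):
  1. access lemon: MISS. Cache: [lemon(c=1)]
  2. access grape: MISS. Cache: [lemon(c=1) grape(c=1)]
  3. access cow: MISS. Cache: [lemon(c=1) grape(c=1) cow(c=1)]
  4. access lemon: HIT, count now 2. Cache: [grape(c=1) cow(c=1) lemon(c=2)]
  5. access lemon: HIT, count now 3. Cache: [grape(c=1) cow(c=1) lemon(c=3)]
  6. access cow: HIT, count now 2. Cache: [grape(c=1) cow(c=2) lemon(c=3)]
  7. access mango: MISS. Cache: [grape(c=1) mango(c=1) cow(c=2) lemon(c=3)]
  8. access cow: HIT, count now 3. Cache: [grape(c=1) mango(c=1) lemon(c=3) cow(c=3)]
  9. access cow: HIT, count now 4. Cache: [grape(c=1) mango(c=1) lemon(c=3) cow(c=4)]
  10. access cow: HIT, count now 5. Cache: [grape(c=1) mango(c=1) lemon(c=3) cow(c=5)]
  11. access cow: HIT, count now 6. Cache: [grape(c=1) mango(c=1) lemon(c=3) cow(c=6)]
  12. access mango: HIT, count now 2. Cache: [grape(c=1) mango(c=2) lemon(c=3) cow(c=6)]
  13. access cow: HIT, count now 7. Cache: [grape(c=1) mango(c=2) lemon(c=3) cow(c=7)]
  14. access mango: HIT, count now 3. Cache: [grape(c=1) lemon(c=3) mango(c=3) cow(c=7)]
  15. access cow: HIT, count now 8. Cache: [grape(c=1) lemon(c=3) mango(c=3) cow(c=8)]
  16. access lemon: HIT, count now 4. Cache: [grape(c=1) mango(c=3) lemon(c=4) cow(c=8)]
  17. access cow: HIT, count now 9. Cache: [grape(c=1) mango(c=3) lemon(c=4) cow(c=9)]
  18. access lemon: HIT, count now 5. Cache: [grape(c=1) mango(c=3) lemon(c=5) cow(c=9)]
  19. access lemon: HIT, count now 6. Cache: [grape(c=1) mango(c=3) lemon(c=6) cow(c=9)]
  20. access mango: HIT, count now 4. Cache: [grape(c=1) mango(c=4) lemon(c=6) cow(c=9)]
  21. access lemon: HIT, count now 7. Cache: [grape(c=1) mango(c=4) lemon(c=7) cow(c=9)]
  22. access lemon: HIT, count now 8. Cache: [grape(c=1) mango(c=4) lemon(c=8) cow(c=9)]
  23. access kiwi: MISS. Cache: [grape(c=1) kiwi(c=1) mango(c=4) lemon(c=8) cow(c=9)]
  24. access apple: MISS, evict grape(c=1). Cache: [kiwi(c=1) apple(c=1) mango(c=4) lemon(c=8) cow(c=9)]
  25. access mango: HIT, count now 5. Cache: [kiwi(c=1) apple(c=1) mango(c=5) lemon(c=8) cow(c=9)]
Total: 19 hits, 6 misses, 1 evictions

Hit rate = 19/25

Answer: 19/25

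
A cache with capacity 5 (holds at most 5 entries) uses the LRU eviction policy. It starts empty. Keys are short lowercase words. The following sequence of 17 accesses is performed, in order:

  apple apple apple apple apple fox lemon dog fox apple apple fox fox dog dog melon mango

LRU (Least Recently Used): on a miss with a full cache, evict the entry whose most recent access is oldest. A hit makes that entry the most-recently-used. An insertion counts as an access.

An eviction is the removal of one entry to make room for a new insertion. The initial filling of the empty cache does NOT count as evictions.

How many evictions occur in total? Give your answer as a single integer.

LRU simulation (capacity=5):
  1. access apple: MISS. Cache (LRU->MRU): [apple]
  2. access apple: HIT. Cache (LRU->MRU): [apple]
  3. access apple: HIT. Cache (LRU->MRU): [apple]
  4. access apple: HIT. Cache (LRU->MRU): [apple]
  5. access apple: HIT. Cache (LRU->MRU): [apple]
  6. access fox: MISS. Cache (LRU->MRU): [apple fox]
  7. access lemon: MISS. Cache (LRU->MRU): [apple fox lemon]
  8. access dog: MISS. Cache (LRU->MRU): [apple fox lemon dog]
  9. access fox: HIT. Cache (LRU->MRU): [apple lemon dog fox]
  10. access apple: HIT. Cache (LRU->MRU): [lemon dog fox apple]
  11. access apple: HIT. Cache (LRU->MRU): [lemon dog fox apple]
  12. access fox: HIT. Cache (LRU->MRU): [lemon dog apple fox]
  13. access fox: HIT. Cache (LRU->MRU): [lemon dog apple fox]
  14. access dog: HIT. Cache (LRU->MRU): [lemon apple fox dog]
  15. access dog: HIT. Cache (LRU->MRU): [lemon apple fox dog]
  16. access melon: MISS. Cache (LRU->MRU): [lemon apple fox dog melon]
  17. access mango: MISS, evict lemon. Cache (LRU->MRU): [apple fox dog melon mango]
Total: 11 hits, 6 misses, 1 evictions

Answer: 1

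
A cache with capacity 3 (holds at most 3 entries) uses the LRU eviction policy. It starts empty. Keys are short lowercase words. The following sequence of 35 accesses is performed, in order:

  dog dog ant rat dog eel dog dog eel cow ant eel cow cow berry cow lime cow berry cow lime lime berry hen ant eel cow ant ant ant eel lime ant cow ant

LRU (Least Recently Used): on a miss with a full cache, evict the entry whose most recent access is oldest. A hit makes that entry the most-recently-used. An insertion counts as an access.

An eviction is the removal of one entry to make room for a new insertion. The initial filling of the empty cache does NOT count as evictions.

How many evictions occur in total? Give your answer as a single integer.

LRU simulation (capacity=3):
  1. access dog: MISS. Cache (LRU->MRU): [dog]
  2. access dog: HIT. Cache (LRU->MRU): [dog]
  3. access ant: MISS. Cache (LRU->MRU): [dog ant]
  4. access rat: MISS. Cache (LRU->MRU): [dog ant rat]
  5. access dog: HIT. Cache (LRU->MRU): [ant rat dog]
  6. access eel: MISS, evict ant. Cache (LRU->MRU): [rat dog eel]
  7. access dog: HIT. Cache (LRU->MRU): [rat eel dog]
  8. access dog: HIT. Cache (LRU->MRU): [rat eel dog]
  9. access eel: HIT. Cache (LRU->MRU): [rat dog eel]
  10. access cow: MISS, evict rat. Cache (LRU->MRU): [dog eel cow]
  11. access ant: MISS, evict dog. Cache (LRU->MRU): [eel cow ant]
  12. access eel: HIT. Cache (LRU->MRU): [cow ant eel]
  13. access cow: HIT. Cache (LRU->MRU): [ant eel cow]
  14. access cow: HIT. Cache (LRU->MRU): [ant eel cow]
  15. access berry: MISS, evict ant. Cache (LRU->MRU): [eel cow berry]
  16. access cow: HIT. Cache (LRU->MRU): [eel berry cow]
  17. access lime: MISS, evict eel. Cache (LRU->MRU): [berry cow lime]
  18. access cow: HIT. Cache (LRU->MRU): [berry lime cow]
  19. access berry: HIT. Cache (LRU->MRU): [lime cow berry]
  20. access cow: HIT. Cache (LRU->MRU): [lime berry cow]
  21. access lime: HIT. Cache (LRU->MRU): [berry cow lime]
  22. access lime: HIT. Cache (LRU->MRU): [berry cow lime]
  23. access berry: HIT. Cache (LRU->MRU): [cow lime berry]
  24. access hen: MISS, evict cow. Cache (LRU->MRU): [lime berry hen]
  25. access ant: MISS, evict lime. Cache (LRU->MRU): [berry hen ant]
  26. access eel: MISS, evict berry. Cache (LRU->MRU): [hen ant eel]
  27. access cow: MISS, evict hen. Cache (LRU->MRU): [ant eel cow]
  28. access ant: HIT. Cache (LRU->MRU): [eel cow ant]
  29. access ant: HIT. Cache (LRU->MRU): [eel cow ant]
  30. access ant: HIT. Cache (LRU->MRU): [eel cow ant]
  31. access eel: HIT. Cache (LRU->MRU): [cow ant eel]
  32. access lime: MISS, evict cow. Cache (LRU->MRU): [ant eel lime]
  33. access ant: HIT. Cache (LRU->MRU): [eel lime ant]
  34. access cow: MISS, evict eel. Cache (LRU->MRU): [lime ant cow]
  35. access ant: HIT. Cache (LRU->MRU): [lime cow ant]
Total: 21 hits, 14 misses, 11 evictions

Answer: 11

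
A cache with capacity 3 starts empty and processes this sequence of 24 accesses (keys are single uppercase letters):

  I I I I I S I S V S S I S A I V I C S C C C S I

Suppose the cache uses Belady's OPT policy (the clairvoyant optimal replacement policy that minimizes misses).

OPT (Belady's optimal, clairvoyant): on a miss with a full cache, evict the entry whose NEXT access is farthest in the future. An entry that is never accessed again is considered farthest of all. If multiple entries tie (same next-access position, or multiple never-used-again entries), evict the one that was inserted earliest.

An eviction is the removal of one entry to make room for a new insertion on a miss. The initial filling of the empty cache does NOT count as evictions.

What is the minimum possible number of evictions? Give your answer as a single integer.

Answer: 3

Derivation:
OPT (Belady) simulation (capacity=3):
  1. access I: MISS. Cache: [I]
  2. access I: HIT. Next use of I: step 3. Cache: [I]
  3. access I: HIT. Next use of I: step 4. Cache: [I]
  4. access I: HIT. Next use of I: step 5. Cache: [I]
  5. access I: HIT. Next use of I: step 7. Cache: [I]
  6. access S: MISS. Cache: [I S]
  7. access I: HIT. Next use of I: step 12. Cache: [I S]
  8. access S: HIT. Next use of S: step 10. Cache: [I S]
  9. access V: MISS. Cache: [I S V]
  10. access S: HIT. Next use of S: step 11. Cache: [I S V]
  11. access S: HIT. Next use of S: step 13. Cache: [I S V]
  12. access I: HIT. Next use of I: step 15. Cache: [I S V]
  13. access S: HIT. Next use of S: step 19. Cache: [I S V]
  14. access A: MISS, evict S (next use: step 19). Cache: [I V A]
  15. access I: HIT. Next use of I: step 17. Cache: [I V A]
  16. access V: HIT. Next use of V: never. Cache: [I V A]
  17. access I: HIT. Next use of I: step 24. Cache: [I V A]
  18. access C: MISS, evict V (next use: never). Cache: [I A C]
  19. access S: MISS, evict A (next use: never). Cache: [I C S]
  20. access C: HIT. Next use of C: step 21. Cache: [I C S]
  21. access C: HIT. Next use of C: step 22. Cache: [I C S]
  22. access C: HIT. Next use of C: never. Cache: [I C S]
  23. access S: HIT. Next use of S: never. Cache: [I C S]
  24. access I: HIT. Next use of I: never. Cache: [I C S]
Total: 18 hits, 6 misses, 3 evictions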